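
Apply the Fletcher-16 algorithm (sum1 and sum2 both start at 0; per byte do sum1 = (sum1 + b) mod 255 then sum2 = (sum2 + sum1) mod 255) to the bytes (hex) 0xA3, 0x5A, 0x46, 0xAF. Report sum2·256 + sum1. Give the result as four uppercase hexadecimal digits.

D9F3

Running sums (mod 255):
  after byte 0 (0xA3): sum1=163, sum2=163
  after byte 1 (0x5A): sum1=253, sum2=161
  after byte 2 (0x46): sum1=68, sum2=229
  after byte 3 (0xAF): sum1=243, sum2=217
Checksum = sum2·256 + sum1 = 217·256 + 243 = 55795 = 0xD9F3.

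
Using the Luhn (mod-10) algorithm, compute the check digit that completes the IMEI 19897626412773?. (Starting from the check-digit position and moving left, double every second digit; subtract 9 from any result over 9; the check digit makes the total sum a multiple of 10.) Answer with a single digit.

Partial digits right→left: 3 7 7 2 1 4 6 2 6 7 9 8 9 1
Double every second digit counting from the check-digit position (so the 1st, 3rd, 5th, ... of the partial from the right).
  doubled (with −9 where >9): 6 5 2 3 3 9 9 → sum 37
  kept as-is: 7 2 4 2 7 8 1 → sum 31
Total = 37 + 31 = 68.
Check digit = (10 − (68 mod 10)) mod 10 = 2.

2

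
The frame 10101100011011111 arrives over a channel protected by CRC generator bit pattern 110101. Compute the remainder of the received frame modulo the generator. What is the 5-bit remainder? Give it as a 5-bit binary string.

Modulo-2 division of 10101100011011111 by 110101:
  pos 0: 101011 XOR 110101 = 011110
  pos 1: 111100 XOR 110101 = 001001
  pos 3: 100100 XOR 110101 = 010001
  pos 4: 100011 XOR 110101 = 010110
  pos 5: 101101 XOR 110101 = 011000
  pos 6: 110000 XOR 110101 = 000101
  pos 9: 101111 XOR 110101 = 011010
  pos 10: 110101 XOR 110101 = 000000
Remainder = 00001 (nonzero — an error is detected).

00001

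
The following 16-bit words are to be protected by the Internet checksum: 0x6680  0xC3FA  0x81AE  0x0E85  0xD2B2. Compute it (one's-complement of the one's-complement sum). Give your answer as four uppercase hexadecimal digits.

729E

One's-complement addition (fold any carry out of bit 15 back into bit 0):
  0x6680 + 0xC3FA = 0x12A7A → wrap carry → 0x2A7B
  0x2A7B + 0x81AE = 0x0AC29
  0xAC29 + 0x0E85 = 0x0BAAE
  0xBAAE + 0xD2B2 = 0x18D60 → wrap carry → 0x8D61
One's-complement sum = 0x8D61.
Checksum = ~0x8D61 & 0xFFFF = 0x729E.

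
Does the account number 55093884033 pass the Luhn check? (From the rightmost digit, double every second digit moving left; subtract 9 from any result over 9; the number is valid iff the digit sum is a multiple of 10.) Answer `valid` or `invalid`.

valid

From the right, keep odd positions and double even positions (subtract 9 from any doubled value over 9):
  doubled (positions 2,4,...): 6 8 7 9 1 → sum 31
  kept (positions 1,3,...): 3 0 8 3 0 5 → sum 19
Total = 50.
50 mod 10 = 0, so the number is valid.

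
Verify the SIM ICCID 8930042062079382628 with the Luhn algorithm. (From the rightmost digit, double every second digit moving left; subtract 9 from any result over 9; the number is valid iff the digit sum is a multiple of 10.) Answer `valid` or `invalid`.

From the right, keep odd positions and double even positions (subtract 9 from any doubled value over 9):
  doubled (positions 2,4,...): 4 4 6 5 4 0 8 0 9 → sum 40
  kept (positions 1,3,...): 8 6 8 9 0 6 2 0 3 8 → sum 50
Total = 90.
90 mod 10 = 0, so the number is valid.

valid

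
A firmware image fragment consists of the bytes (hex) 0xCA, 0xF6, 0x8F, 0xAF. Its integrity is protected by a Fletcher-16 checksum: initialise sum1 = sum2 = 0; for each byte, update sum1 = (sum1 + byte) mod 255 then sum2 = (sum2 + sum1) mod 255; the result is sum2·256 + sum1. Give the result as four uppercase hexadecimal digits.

DE01

Running sums (mod 255):
  after byte 0 (0xCA): sum1=202, sum2=202
  after byte 1 (0xF6): sum1=193, sum2=140
  after byte 2 (0x8F): sum1=81, sum2=221
  after byte 3 (0xAF): sum1=1, sum2=222
Checksum = sum2·256 + sum1 = 222·256 + 1 = 56833 = 0xDE01.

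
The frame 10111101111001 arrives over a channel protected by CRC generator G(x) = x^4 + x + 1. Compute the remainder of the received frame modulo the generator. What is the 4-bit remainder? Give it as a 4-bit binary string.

Modulo-2 division of 10111101111001 by 10011:
  pos 0: 10111 XOR 10011 = 00100
  pos 2: 10010 XOR 10011 = 00001
  pos 6: 11111 XOR 10011 = 01100
  pos 7: 11000 XOR 10011 = 01011
  pos 8: 10110 XOR 10011 = 00101
Remainder = 1011 (nonzero — an error is detected).

1011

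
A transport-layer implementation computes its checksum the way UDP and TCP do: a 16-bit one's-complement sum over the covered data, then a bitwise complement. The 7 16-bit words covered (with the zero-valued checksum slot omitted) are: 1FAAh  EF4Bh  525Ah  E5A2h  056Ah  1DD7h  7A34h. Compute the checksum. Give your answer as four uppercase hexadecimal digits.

1B97

One's-complement addition (fold any carry out of bit 15 back into bit 0):
  0x1FAA + 0xEF4B = 0x10EF5 → wrap carry → 0x0EF6
  0x0EF6 + 0x525A = 0x06150
  0x6150 + 0xE5A2 = 0x146F2 → wrap carry → 0x46F3
  0x46F3 + 0x056A = 0x04C5D
  0x4C5D + 0x1DD7 = 0x06A34
  0x6A34 + 0x7A34 = 0x0E468
One's-complement sum = 0xE468.
Checksum = ~0xE468 & 0xFFFF = 0x1B97.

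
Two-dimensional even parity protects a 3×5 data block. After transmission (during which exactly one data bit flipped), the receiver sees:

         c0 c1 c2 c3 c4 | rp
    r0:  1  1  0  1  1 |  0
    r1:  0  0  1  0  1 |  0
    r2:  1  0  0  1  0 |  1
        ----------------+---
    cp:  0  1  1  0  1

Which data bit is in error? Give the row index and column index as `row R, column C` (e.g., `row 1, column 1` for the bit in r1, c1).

row 2, column 4

Recompute each row's even parity and compare to rp:
  r0: data parity 0, sent rp 0 → ok
  r1: data parity 0, sent rp 0 → ok
  r2: data parity 0, sent rp 1 → mismatch
Recompute each column's even parity and compare to cp:
  c0: data parity 0, sent cp 0 → ok
  c1: data parity 1, sent cp 1 → ok
  c2: data parity 1, sent cp 1 → ok
  c3: data parity 0, sent cp 0 → ok
  c4: data parity 0, sent cp 1 → mismatch
Exactly one row (r2) and one column (c4) fail → the flipped bit is at their intersection.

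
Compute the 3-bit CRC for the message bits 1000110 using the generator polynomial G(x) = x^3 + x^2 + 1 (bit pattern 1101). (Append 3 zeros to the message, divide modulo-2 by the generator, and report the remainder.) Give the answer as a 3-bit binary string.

Append 3 zeros: 1000110000. Divide by 1101 (XOR where the leading bit is 1):
  pos 0: 1000 XOR 1101 = 0101
  pos 1: 1011 XOR 1101 = 0110
  pos 2: 1101 XOR 1101 = 0000
Remainder (last 3 bits) = 000. This is the CRC / FCS.

000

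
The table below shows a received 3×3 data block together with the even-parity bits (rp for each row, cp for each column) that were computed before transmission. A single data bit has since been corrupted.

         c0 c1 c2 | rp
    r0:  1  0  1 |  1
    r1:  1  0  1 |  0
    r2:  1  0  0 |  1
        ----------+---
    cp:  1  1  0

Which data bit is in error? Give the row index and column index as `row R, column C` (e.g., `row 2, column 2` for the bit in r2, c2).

Recompute each row's even parity and compare to rp:
  r0: data parity 0, sent rp 1 → mismatch
  r1: data parity 0, sent rp 0 → ok
  r2: data parity 1, sent rp 1 → ok
Recompute each column's even parity and compare to cp:
  c0: data parity 1, sent cp 1 → ok
  c1: data parity 0, sent cp 1 → mismatch
  c2: data parity 0, sent cp 0 → ok
Exactly one row (r0) and one column (c1) fail → the flipped bit is at their intersection.

row 0, column 1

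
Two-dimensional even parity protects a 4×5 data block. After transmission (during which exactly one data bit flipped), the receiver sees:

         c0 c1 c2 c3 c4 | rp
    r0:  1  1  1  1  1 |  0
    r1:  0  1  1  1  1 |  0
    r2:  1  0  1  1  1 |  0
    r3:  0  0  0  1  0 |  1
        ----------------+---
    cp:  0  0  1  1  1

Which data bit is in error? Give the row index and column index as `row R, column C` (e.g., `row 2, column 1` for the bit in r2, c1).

row 0, column 3

Recompute each row's even parity and compare to rp:
  r0: data parity 1, sent rp 0 → mismatch
  r1: data parity 0, sent rp 0 → ok
  r2: data parity 0, sent rp 0 → ok
  r3: data parity 1, sent rp 1 → ok
Recompute each column's even parity and compare to cp:
  c0: data parity 0, sent cp 0 → ok
  c1: data parity 0, sent cp 0 → ok
  c2: data parity 1, sent cp 1 → ok
  c3: data parity 0, sent cp 1 → mismatch
  c4: data parity 1, sent cp 1 → ok
Exactly one row (r0) and one column (c3) fail → the flipped bit is at their intersection.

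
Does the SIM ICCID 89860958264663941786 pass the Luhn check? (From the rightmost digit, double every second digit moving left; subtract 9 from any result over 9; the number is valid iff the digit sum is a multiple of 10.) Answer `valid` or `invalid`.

From the right, keep odd positions and double even positions (subtract 9 from any doubled value over 9):
  doubled (positions 2,4,...): 7 2 9 3 8 4 1 0 7 7 → sum 48
  kept (positions 1,3,...): 6 7 4 3 6 6 8 9 6 9 → sum 64
Total = 112.
112 mod 10 = 2, so the number is invalid.

invalid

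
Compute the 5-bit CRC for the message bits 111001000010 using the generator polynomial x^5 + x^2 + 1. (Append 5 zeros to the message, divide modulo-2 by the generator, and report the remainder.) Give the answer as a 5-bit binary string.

10100

Append 5 zeros: 11100100001000000. Divide by 100101 (XOR where the leading bit is 1):
  pos 0: 111001 XOR 100101 = 011100
  pos 1: 111000 XOR 100101 = 011101
  pos 2: 111010 XOR 100101 = 011111
  pos 3: 111110 XOR 100101 = 011011
  pos 4: 110110 XOR 100101 = 010011
  pos 5: 100111 XOR 100101 = 000010
  pos 9: 100000 XOR 100101 = 000101
Remainder (last 5 bits) = 10100. This is the CRC / FCS.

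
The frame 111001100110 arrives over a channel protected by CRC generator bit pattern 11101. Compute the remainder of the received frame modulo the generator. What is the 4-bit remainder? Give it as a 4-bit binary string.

Modulo-2 division of 111001100110 by 11101:
  pos 0: 11100 XOR 11101 = 00001
  pos 4: 11100 XOR 11101 = 00001
Remainder = 1110 (nonzero — an error is detected).

1110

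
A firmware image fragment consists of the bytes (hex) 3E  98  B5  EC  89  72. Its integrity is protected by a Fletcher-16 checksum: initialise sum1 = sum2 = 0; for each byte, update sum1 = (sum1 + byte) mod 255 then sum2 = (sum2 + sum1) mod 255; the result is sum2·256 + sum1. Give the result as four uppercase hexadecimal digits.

Running sums (mod 255):
  after byte 0 (3E): sum1=62, sum2=62
  after byte 1 (98): sum1=214, sum2=21
  after byte 2 (B5): sum1=140, sum2=161
  after byte 3 (EC): sum1=121, sum2=27
  after byte 4 (89): sum1=3, sum2=30
  after byte 5 (72): sum1=117, sum2=147
Checksum = sum2·256 + sum1 = 147·256 + 117 = 37749 = 0x9375.

9375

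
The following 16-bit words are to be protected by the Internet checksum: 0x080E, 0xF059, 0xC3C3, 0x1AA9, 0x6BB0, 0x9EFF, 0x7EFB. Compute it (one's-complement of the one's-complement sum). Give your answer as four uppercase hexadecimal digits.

9F7F

One's-complement addition (fold any carry out of bit 15 back into bit 0):
  0x080E + 0xF059 = 0x0F867
  0xF867 + 0xC3C3 = 0x1BC2A → wrap carry → 0xBC2B
  0xBC2B + 0x1AA9 = 0x0D6D4
  0xD6D4 + 0x6BB0 = 0x14284 → wrap carry → 0x4285
  0x4285 + 0x9EFF = 0x0E184
  0xE184 + 0x7EFB = 0x1607F → wrap carry → 0x6080
One's-complement sum = 0x6080.
Checksum = ~0x6080 & 0xFFFF = 0x9F7F.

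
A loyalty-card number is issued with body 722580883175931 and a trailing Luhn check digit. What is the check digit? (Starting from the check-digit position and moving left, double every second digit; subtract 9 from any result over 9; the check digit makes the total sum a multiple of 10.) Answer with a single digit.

1

Partial digits right→left: 1 3 9 5 7 1 3 8 8 0 8 5 2 2 7
Double every second digit counting from the check-digit position (so the 1st, 3rd, 5th, ... of the partial from the right).
  doubled (with −9 where >9): 2 9 5 6 7 7 4 5 → sum 45
  kept as-is: 3 5 1 8 0 5 2 → sum 24
Total = 45 + 24 = 69.
Check digit = (10 − (69 mod 10)) mod 10 = 1.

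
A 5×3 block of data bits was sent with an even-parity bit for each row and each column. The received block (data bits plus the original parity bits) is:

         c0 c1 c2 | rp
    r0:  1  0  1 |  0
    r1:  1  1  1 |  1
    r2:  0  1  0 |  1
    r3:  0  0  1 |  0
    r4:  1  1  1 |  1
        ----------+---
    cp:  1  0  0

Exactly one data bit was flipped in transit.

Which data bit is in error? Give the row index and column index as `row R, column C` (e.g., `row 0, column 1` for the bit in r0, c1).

row 3, column 1

Recompute each row's even parity and compare to rp:
  r0: data parity 0, sent rp 0 → ok
  r1: data parity 1, sent rp 1 → ok
  r2: data parity 1, sent rp 1 → ok
  r3: data parity 1, sent rp 0 → mismatch
  r4: data parity 1, sent rp 1 → ok
Recompute each column's even parity and compare to cp:
  c0: data parity 1, sent cp 1 → ok
  c1: data parity 1, sent cp 0 → mismatch
  c2: data parity 0, sent cp 0 → ok
Exactly one row (r3) and one column (c1) fail → the flipped bit is at their intersection.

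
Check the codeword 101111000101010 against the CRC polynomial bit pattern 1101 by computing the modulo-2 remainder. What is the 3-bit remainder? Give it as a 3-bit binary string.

000

Modulo-2 division of 101111000101010 by 1101:
  pos 0: 1011 XOR 1101 = 0110
  pos 1: 1101 XOR 1101 = 0000
  pos 5: 1000 XOR 1101 = 0101
  pos 6: 1011 XOR 1101 = 0110
  pos 7: 1100 XOR 1101 = 0001
  pos 10: 1101 XOR 1101 = 0000
Remainder = 000 (zero — the frame passes the CRC check).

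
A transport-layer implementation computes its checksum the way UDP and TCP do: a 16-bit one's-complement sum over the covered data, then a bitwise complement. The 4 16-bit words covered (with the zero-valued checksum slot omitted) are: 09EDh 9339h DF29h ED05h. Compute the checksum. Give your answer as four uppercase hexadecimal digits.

One's-complement addition (fold any carry out of bit 15 back into bit 0):
  0x09ED + 0x9339 = 0x09D26
  0x9D26 + 0xDF29 = 0x17C4F → wrap carry → 0x7C50
  0x7C50 + 0xED05 = 0x16955 → wrap carry → 0x6956
One's-complement sum = 0x6956.
Checksum = ~0x6956 & 0xFFFF = 0x96A9.

96A9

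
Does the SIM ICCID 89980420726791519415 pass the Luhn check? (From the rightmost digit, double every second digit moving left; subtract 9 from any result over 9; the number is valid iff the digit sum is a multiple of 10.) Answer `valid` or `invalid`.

valid

From the right, keep odd positions and double even positions (subtract 9 from any doubled value over 9):
  doubled (positions 2,4,...): 2 9 1 9 3 5 4 0 9 7 → sum 49
  kept (positions 1,3,...): 5 4 1 1 7 2 0 4 8 9 → sum 41
Total = 90.
90 mod 10 = 0, so the number is valid.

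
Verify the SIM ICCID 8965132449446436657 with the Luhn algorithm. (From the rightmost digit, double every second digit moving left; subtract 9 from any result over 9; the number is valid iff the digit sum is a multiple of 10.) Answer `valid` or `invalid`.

From the right, keep odd positions and double even positions (subtract 9 from any doubled value over 9):
  doubled (positions 2,4,...): 1 3 8 8 9 8 6 1 9 → sum 53
  kept (positions 1,3,...): 7 6 3 6 4 4 2 1 6 8 → sum 47
Total = 100.
100 mod 10 = 0, so the number is valid.

valid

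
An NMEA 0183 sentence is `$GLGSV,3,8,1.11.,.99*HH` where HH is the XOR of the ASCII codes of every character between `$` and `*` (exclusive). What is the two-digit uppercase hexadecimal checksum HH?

5D

XOR the ASCII codes of the payload characters:
  'G' = 0x47 → acc = 0x47
  'L' = 0x4C → acc = 0x0B
  'G' = 0x47 → acc = 0x4C
  'S' = 0x53 → acc = 0x1F
  'V' = 0x56 → acc = 0x49
  ',' = 0x2C → acc = 0x65
  '3' = 0x33 → acc = 0x56
  ',' = 0x2C → acc = 0x7A
  '8' = 0x38 → acc = 0x42
  ',' = 0x2C → acc = 0x6E
  '1' = 0x31 → acc = 0x5F
  '.' = 0x2E → acc = 0x71
  '1' = 0x31 → acc = 0x40
  '1' = 0x31 → acc = 0x71
  '.' = 0x2E → acc = 0x5F
  ',' = 0x2C → acc = 0x73
  '.' = 0x2E → acc = 0x5D
  '9' = 0x39 → acc = 0x64
  '9' = 0x39 → acc = 0x5D
Checksum = 0x5D.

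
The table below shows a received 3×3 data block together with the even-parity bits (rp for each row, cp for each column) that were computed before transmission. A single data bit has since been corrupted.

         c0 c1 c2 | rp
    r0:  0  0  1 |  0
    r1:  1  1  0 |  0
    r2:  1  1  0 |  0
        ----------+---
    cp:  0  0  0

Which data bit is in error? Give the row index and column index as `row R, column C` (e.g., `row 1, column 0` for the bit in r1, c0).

row 0, column 2

Recompute each row's even parity and compare to rp:
  r0: data parity 1, sent rp 0 → mismatch
  r1: data parity 0, sent rp 0 → ok
  r2: data parity 0, sent rp 0 → ok
Recompute each column's even parity and compare to cp:
  c0: data parity 0, sent cp 0 → ok
  c1: data parity 0, sent cp 0 → ok
  c2: data parity 1, sent cp 0 → mismatch
Exactly one row (r0) and one column (c2) fail → the flipped bit is at their intersection.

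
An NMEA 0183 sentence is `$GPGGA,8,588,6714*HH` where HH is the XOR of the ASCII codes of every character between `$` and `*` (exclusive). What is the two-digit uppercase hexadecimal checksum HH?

73

XOR the ASCII codes of the payload characters:
  'G' = 0x47 → acc = 0x47
  'P' = 0x50 → acc = 0x17
  'G' = 0x47 → acc = 0x50
  'G' = 0x47 → acc = 0x17
  'A' = 0x41 → acc = 0x56
  ',' = 0x2C → acc = 0x7A
  '8' = 0x38 → acc = 0x42
  ',' = 0x2C → acc = 0x6E
  '5' = 0x35 → acc = 0x5B
  '8' = 0x38 → acc = 0x63
  '8' = 0x38 → acc = 0x5B
  ',' = 0x2C → acc = 0x77
  '6' = 0x36 → acc = 0x41
  '7' = 0x37 → acc = 0x76
  '1' = 0x31 → acc = 0x47
  '4' = 0x34 → acc = 0x73
Checksum = 0x73.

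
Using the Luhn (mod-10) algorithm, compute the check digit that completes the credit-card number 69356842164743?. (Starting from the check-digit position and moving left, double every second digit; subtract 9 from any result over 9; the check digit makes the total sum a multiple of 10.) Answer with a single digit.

7

Partial digits right→left: 3 4 7 4 6 1 2 4 8 6 5 3 9 6
Double every second digit counting from the check-digit position (so the 1st, 3rd, 5th, ... of the partial from the right).
  doubled (with −9 where >9): 6 5 3 4 7 1 9 → sum 35
  kept as-is: 4 4 1 4 6 3 6 → sum 28
Total = 35 + 28 = 63.
Check digit = (10 − (63 mod 10)) mod 10 = 7.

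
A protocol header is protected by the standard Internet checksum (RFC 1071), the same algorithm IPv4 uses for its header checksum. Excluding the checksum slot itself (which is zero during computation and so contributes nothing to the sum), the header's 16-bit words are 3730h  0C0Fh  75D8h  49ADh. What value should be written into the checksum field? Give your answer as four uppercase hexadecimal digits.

One's-complement addition (fold any carry out of bit 15 back into bit 0):
  0x3730 + 0x0C0F = 0x0433F
  0x433F + 0x75D8 = 0x0B917
  0xB917 + 0x49AD = 0x102C4 → wrap carry → 0x02C5
One's-complement sum = 0x02C5.
Checksum = ~0x02C5 & 0xFFFF = 0xFD3A.

FD3A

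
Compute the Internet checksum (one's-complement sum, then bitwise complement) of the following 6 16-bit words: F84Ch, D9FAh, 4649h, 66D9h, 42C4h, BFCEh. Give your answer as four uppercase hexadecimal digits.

One's-complement addition (fold any carry out of bit 15 back into bit 0):
  0xF84C + 0xD9FA = 0x1D246 → wrap carry → 0xD247
  0xD247 + 0x4649 = 0x11890 → wrap carry → 0x1891
  0x1891 + 0x66D9 = 0x07F6A
  0x7F6A + 0x42C4 = 0x0C22E
  0xC22E + 0xBFCE = 0x181FC → wrap carry → 0x81FD
One's-complement sum = 0x81FD.
Checksum = ~0x81FD & 0xFFFF = 0x7E02.

7E02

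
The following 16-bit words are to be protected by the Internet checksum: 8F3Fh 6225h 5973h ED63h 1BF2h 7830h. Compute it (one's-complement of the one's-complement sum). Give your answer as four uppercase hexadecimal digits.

33A1

One's-complement addition (fold any carry out of bit 15 back into bit 0):
  0x8F3F + 0x6225 = 0x0F164
  0xF164 + 0x5973 = 0x14AD7 → wrap carry → 0x4AD8
  0x4AD8 + 0xED63 = 0x1383B → wrap carry → 0x383C
  0x383C + 0x1BF2 = 0x0542E
  0x542E + 0x7830 = 0x0CC5E
One's-complement sum = 0xCC5E.
Checksum = ~0xCC5E & 0xFFFF = 0x33A1.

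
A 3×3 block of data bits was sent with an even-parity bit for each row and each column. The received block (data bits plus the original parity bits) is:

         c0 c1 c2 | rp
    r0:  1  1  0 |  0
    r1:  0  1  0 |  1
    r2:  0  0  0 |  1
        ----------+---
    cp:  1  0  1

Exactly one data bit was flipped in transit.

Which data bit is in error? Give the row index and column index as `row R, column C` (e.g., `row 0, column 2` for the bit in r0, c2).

row 2, column 2

Recompute each row's even parity and compare to rp:
  r0: data parity 0, sent rp 0 → ok
  r1: data parity 1, sent rp 1 → ok
  r2: data parity 0, sent rp 1 → mismatch
Recompute each column's even parity and compare to cp:
  c0: data parity 1, sent cp 1 → ok
  c1: data parity 0, sent cp 0 → ok
  c2: data parity 0, sent cp 1 → mismatch
Exactly one row (r2) and one column (c2) fail → the flipped bit is at their intersection.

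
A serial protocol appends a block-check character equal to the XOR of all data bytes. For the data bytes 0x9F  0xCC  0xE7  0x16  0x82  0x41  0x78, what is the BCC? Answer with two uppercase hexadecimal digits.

19

XOR the bytes together:
  start with 0x9F
  0x9F ⊕ 0xCC = 0x53
  0x53 ⊕ 0xE7 = 0xB4
  0xB4 ⊕ 0x16 = 0xA2
  0xA2 ⊕ 0x82 = 0x20
  0x20 ⊕ 0x41 = 0x61
  0x61 ⊕ 0x78 = 0x19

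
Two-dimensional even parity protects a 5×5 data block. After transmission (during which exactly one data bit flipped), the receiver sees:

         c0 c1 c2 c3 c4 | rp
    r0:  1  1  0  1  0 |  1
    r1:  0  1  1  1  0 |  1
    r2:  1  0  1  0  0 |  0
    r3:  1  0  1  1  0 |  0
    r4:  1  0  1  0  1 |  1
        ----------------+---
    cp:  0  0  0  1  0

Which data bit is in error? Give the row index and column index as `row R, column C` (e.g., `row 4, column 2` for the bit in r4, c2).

row 3, column 4

Recompute each row's even parity and compare to rp:
  r0: data parity 1, sent rp 1 → ok
  r1: data parity 1, sent rp 1 → ok
  r2: data parity 0, sent rp 0 → ok
  r3: data parity 1, sent rp 0 → mismatch
  r4: data parity 1, sent rp 1 → ok
Recompute each column's even parity and compare to cp:
  c0: data parity 0, sent cp 0 → ok
  c1: data parity 0, sent cp 0 → ok
  c2: data parity 0, sent cp 0 → ok
  c3: data parity 1, sent cp 1 → ok
  c4: data parity 1, sent cp 0 → mismatch
Exactly one row (r3) and one column (c4) fail → the flipped bit is at their intersection.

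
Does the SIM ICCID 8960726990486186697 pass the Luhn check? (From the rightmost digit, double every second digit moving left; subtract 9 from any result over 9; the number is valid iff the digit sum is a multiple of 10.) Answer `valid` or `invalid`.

From the right, keep odd positions and double even positions (subtract 9 from any doubled value over 9):
  doubled (positions 2,4,...): 9 3 2 7 0 9 4 0 9 → sum 43
  kept (positions 1,3,...): 7 6 8 6 4 9 6 7 6 8 → sum 67
Total = 110.
110 mod 10 = 0, so the number is valid.

valid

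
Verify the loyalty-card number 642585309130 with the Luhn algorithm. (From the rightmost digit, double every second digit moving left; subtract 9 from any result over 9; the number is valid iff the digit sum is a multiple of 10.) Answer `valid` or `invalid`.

From the right, keep odd positions and double even positions (subtract 9 from any doubled value over 9):
  doubled (positions 2,4,...): 6 9 6 7 4 3 → sum 35
  kept (positions 1,3,...): 0 1 0 5 5 4 → sum 15
Total = 50.
50 mod 10 = 0, so the number is valid.

valid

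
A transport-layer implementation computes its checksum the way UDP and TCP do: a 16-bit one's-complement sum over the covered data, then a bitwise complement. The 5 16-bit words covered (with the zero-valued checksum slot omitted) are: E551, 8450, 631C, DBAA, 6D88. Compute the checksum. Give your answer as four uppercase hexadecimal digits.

One's-complement addition (fold any carry out of bit 15 back into bit 0):
  0xE551 + 0x8450 = 0x169A1 → wrap carry → 0x69A2
  0x69A2 + 0x631C = 0x0CCBE
  0xCCBE + 0xDBAA = 0x1A868 → wrap carry → 0xA869
  0xA869 + 0x6D88 = 0x115F1 → wrap carry → 0x15F2
One's-complement sum = 0x15F2.
Checksum = ~0x15F2 & 0xFFFF = 0xEA0D.

EA0D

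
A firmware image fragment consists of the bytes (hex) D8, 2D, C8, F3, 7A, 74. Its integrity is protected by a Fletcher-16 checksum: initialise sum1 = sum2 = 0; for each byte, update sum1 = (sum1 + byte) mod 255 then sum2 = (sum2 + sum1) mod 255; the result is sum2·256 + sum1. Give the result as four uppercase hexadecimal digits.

Running sums (mod 255):
  after byte 0 (D8): sum1=216, sum2=216
  after byte 1 (2D): sum1=6, sum2=222
  after byte 2 (C8): sum1=206, sum2=173
  after byte 3 (F3): sum1=194, sum2=112
  after byte 4 (7A): sum1=61, sum2=173
  after byte 5 (74): sum1=177, sum2=95
Checksum = sum2·256 + sum1 = 95·256 + 177 = 24497 = 0x5FB1.

5FB1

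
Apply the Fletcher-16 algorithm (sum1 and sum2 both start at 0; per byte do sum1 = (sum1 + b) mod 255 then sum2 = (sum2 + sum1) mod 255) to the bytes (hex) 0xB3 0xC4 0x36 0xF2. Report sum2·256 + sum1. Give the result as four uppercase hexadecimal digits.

7CA1

Running sums (mod 255):
  after byte 0 (0xB3): sum1=179, sum2=179
  after byte 1 (0xC4): sum1=120, sum2=44
  after byte 2 (0x36): sum1=174, sum2=218
  after byte 3 (0xF2): sum1=161, sum2=124
Checksum = sum2·256 + sum1 = 124·256 + 161 = 31905 = 0x7CA1.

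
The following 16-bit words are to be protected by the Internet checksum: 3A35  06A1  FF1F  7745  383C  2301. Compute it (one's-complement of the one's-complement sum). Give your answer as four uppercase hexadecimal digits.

ED86

One's-complement addition (fold any carry out of bit 15 back into bit 0):
  0x3A35 + 0x06A1 = 0x040D6
  0x40D6 + 0xFF1F = 0x13FF5 → wrap carry → 0x3FF6
  0x3FF6 + 0x7745 = 0x0B73B
  0xB73B + 0x383C = 0x0EF77
  0xEF77 + 0x2301 = 0x11278 → wrap carry → 0x1279
One's-complement sum = 0x1279.
Checksum = ~0x1279 & 0xFFFF = 0xED86.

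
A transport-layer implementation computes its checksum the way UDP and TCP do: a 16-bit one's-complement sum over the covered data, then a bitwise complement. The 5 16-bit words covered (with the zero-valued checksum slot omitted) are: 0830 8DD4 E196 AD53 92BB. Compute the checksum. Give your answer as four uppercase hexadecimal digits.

4855

One's-complement addition (fold any carry out of bit 15 back into bit 0):
  0x0830 + 0x8DD4 = 0x09604
  0x9604 + 0xE196 = 0x1779A → wrap carry → 0x779B
  0x779B + 0xAD53 = 0x124EE → wrap carry → 0x24EF
  0x24EF + 0x92BB = 0x0B7AA
One's-complement sum = 0xB7AA.
Checksum = ~0xB7AA & 0xFFFF = 0x4855.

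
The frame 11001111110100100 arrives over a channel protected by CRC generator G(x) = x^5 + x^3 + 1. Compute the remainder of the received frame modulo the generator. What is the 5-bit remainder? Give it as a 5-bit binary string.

01111

Modulo-2 division of 11001111110100100 by 101001:
  pos 0: 110011 XOR 101001 = 011010
  pos 1: 110101 XOR 101001 = 011100
  pos 2: 111001 XOR 101001 = 010000
  pos 3: 100001 XOR 101001 = 001000
  pos 5: 100010 XOR 101001 = 001011
  pos 7: 101110 XOR 101001 = 000111
  pos 10: 111010 XOR 101001 = 010011
  pos 11: 100110 XOR 101001 = 001111
Remainder = 01111 (nonzero — an error is detected).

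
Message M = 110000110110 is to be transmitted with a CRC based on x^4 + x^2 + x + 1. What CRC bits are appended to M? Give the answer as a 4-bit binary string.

0000

Append 4 zeros: 1100001101100000. Divide by 10111 (XOR where the leading bit is 1):
  pos 0: 11000 XOR 10111 = 01111
  pos 1: 11110 XOR 10111 = 01001
  pos 2: 10011 XOR 10111 = 00100
  pos 4: 10010 XOR 10111 = 00101
  pos 6: 10111 XOR 10111 = 00000
Remainder (last 4 bits) = 0000. This is the CRC / FCS.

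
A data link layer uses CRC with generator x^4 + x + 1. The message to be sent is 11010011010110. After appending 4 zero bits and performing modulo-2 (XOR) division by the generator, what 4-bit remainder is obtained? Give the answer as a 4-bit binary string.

1001

Append 4 zeros: 110100110101100000. Divide by 10011 (XOR where the leading bit is 1):
  pos 0: 11010 XOR 10011 = 01001
  pos 1: 10010 XOR 10011 = 00001
  pos 5: 11101 XOR 10011 = 01110
  pos 6: 11100 XOR 10011 = 01111
  pos 7: 11111 XOR 10011 = 01100
  pos 8: 11001 XOR 10011 = 01010
  pos 9: 10100 XOR 10011 = 00111
  pos 11: 11100 XOR 10011 = 01111
  pos 12: 11110 XOR 10011 = 01101
  pos 13: 11010 XOR 10011 = 01001
Remainder (last 4 bits) = 1001. This is the CRC / FCS.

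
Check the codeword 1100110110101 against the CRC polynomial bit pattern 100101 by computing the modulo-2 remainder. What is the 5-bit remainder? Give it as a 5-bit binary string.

Modulo-2 division of 1100110110101 by 100101:
  pos 0: 110011 XOR 100101 = 010110
  pos 1: 101100 XOR 100101 = 001001
  pos 3: 100111 XOR 100101 = 000010
  pos 7: 100101 XOR 100101 = 000000
Remainder = 00000 (zero — the frame passes the CRC check).

00000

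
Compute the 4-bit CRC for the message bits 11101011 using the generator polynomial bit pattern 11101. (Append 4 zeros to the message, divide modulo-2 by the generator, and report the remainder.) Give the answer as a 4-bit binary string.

Append 4 zeros: 111010110000. Divide by 11101 (XOR where the leading bit is 1):
  pos 0: 11101 XOR 11101 = 00000
  pos 6: 11000 XOR 11101 = 00101
Remainder (last 4 bits) = 1010. This is the CRC / FCS.

1010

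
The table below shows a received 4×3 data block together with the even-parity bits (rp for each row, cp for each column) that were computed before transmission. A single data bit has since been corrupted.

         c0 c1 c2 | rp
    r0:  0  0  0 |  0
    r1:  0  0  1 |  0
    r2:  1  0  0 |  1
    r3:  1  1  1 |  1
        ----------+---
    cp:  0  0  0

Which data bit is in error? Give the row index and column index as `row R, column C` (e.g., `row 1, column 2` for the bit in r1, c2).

row 1, column 1

Recompute each row's even parity and compare to rp:
  r0: data parity 0, sent rp 0 → ok
  r1: data parity 1, sent rp 0 → mismatch
  r2: data parity 1, sent rp 1 → ok
  r3: data parity 1, sent rp 1 → ok
Recompute each column's even parity and compare to cp:
  c0: data parity 0, sent cp 0 → ok
  c1: data parity 1, sent cp 0 → mismatch
  c2: data parity 0, sent cp 0 → ok
Exactly one row (r1) and one column (c1) fail → the flipped bit is at their intersection.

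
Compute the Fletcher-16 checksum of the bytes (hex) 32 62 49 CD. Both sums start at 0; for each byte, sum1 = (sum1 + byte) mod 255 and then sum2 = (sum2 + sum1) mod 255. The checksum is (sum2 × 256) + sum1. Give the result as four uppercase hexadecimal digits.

50AB

Running sums (mod 255):
  after byte 0 (32): sum1=50, sum2=50
  after byte 1 (62): sum1=148, sum2=198
  after byte 2 (49): sum1=221, sum2=164
  after byte 3 (CD): sum1=171, sum2=80
Checksum = sum2·256 + sum1 = 80·256 + 171 = 20651 = 0x50AB.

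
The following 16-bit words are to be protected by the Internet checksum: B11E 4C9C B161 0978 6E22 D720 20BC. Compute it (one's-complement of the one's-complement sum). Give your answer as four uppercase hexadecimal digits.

E16B

One's-complement addition (fold any carry out of bit 15 back into bit 0):
  0xB11E + 0x4C9C = 0x0FDBA
  0xFDBA + 0xB161 = 0x1AF1B → wrap carry → 0xAF1C
  0xAF1C + 0x0978 = 0x0B894
  0xB894 + 0x6E22 = 0x126B6 → wrap carry → 0x26B7
  0x26B7 + 0xD720 = 0x0FDD7
  0xFDD7 + 0x20BC = 0x11E93 → wrap carry → 0x1E94
One's-complement sum = 0x1E94.
Checksum = ~0x1E94 & 0xFFFF = 0xE16B.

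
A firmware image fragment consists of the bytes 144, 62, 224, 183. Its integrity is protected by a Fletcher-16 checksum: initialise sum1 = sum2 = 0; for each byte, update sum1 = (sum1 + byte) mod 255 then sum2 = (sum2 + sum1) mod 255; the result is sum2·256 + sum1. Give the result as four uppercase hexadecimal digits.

Running sums (mod 255):
  after byte 0 (144): sum1=144, sum2=144
  after byte 1 (62): sum1=206, sum2=95
  after byte 2 (224): sum1=175, sum2=15
  after byte 3 (183): sum1=103, sum2=118
Checksum = sum2·256 + sum1 = 118·256 + 103 = 30311 = 0x7667.

7667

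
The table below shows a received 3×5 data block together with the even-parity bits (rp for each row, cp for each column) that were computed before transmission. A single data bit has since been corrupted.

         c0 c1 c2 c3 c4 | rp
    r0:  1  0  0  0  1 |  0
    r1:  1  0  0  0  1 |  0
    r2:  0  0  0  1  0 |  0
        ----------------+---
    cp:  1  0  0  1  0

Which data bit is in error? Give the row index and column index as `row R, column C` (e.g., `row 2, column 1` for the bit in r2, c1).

row 2, column 0

Recompute each row's even parity and compare to rp:
  r0: data parity 0, sent rp 0 → ok
  r1: data parity 0, sent rp 0 → ok
  r2: data parity 1, sent rp 0 → mismatch
Recompute each column's even parity and compare to cp:
  c0: data parity 0, sent cp 1 → mismatch
  c1: data parity 0, sent cp 0 → ok
  c2: data parity 0, sent cp 0 → ok
  c3: data parity 1, sent cp 1 → ok
  c4: data parity 0, sent cp 0 → ok
Exactly one row (r2) and one column (c0) fail → the flipped bit is at their intersection.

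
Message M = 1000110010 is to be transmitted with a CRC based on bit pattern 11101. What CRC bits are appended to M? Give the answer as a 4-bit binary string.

Append 4 zeros: 10001100100000. Divide by 11101 (XOR where the leading bit is 1):
  pos 0: 10001 XOR 11101 = 01100
  pos 1: 11001 XOR 11101 = 00100
  pos 3: 10000 XOR 11101 = 01101
  pos 4: 11011 XOR 11101 = 00110
  pos 6: 11000 XOR 11101 = 00101
  pos 8: 10100 XOR 11101 = 01001
  pos 9: 10010 XOR 11101 = 01111
Remainder (last 4 bits) = 1111. This is the CRC / FCS.

1111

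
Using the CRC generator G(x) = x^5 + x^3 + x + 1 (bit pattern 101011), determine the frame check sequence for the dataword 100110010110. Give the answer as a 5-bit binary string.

01010

Append 5 zeros: 10011001011000000. Divide by 101011 (XOR where the leading bit is 1):
  pos 0: 100110 XOR 101011 = 001101
  pos 2: 110101 XOR 101011 = 011110
  pos 3: 111100 XOR 101011 = 010111
  pos 4: 101111 XOR 101011 = 000100
  pos 7: 100100 XOR 101011 = 001111
  pos 9: 111100 XOR 101011 = 010111
  pos 10: 101110 XOR 101011 = 000101
Remainder (last 5 bits) = 01010. This is the CRC / FCS.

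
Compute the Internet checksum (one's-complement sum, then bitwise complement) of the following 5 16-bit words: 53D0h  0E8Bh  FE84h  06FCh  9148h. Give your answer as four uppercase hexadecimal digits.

One's-complement addition (fold any carry out of bit 15 back into bit 0):
  0x53D0 + 0x0E8B = 0x0625B
  0x625B + 0xFE84 = 0x160DF → wrap carry → 0x60E0
  0x60E0 + 0x06FC = 0x067DC
  0x67DC + 0x9148 = 0x0F924
One's-complement sum = 0xF924.
Checksum = ~0xF924 & 0xFFFF = 0x06DB.

06DB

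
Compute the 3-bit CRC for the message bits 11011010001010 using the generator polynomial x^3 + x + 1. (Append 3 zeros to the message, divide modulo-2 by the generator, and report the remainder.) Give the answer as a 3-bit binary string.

Append 3 zeros: 11011010001010000. Divide by 1011 (XOR where the leading bit is 1):
  pos 0: 1101 XOR 1011 = 0110
  pos 1: 1101 XOR 1011 = 0110
  pos 2: 1100 XOR 1011 = 0111
  pos 3: 1111 XOR 1011 = 0100
  pos 4: 1000 XOR 1011 = 0011
  pos 6: 1100 XOR 1011 = 0111
  pos 7: 1111 XOR 1011 = 0100
  pos 8: 1000 XOR 1011 = 0011
  pos 10: 1110 XOR 1011 = 0101
  pos 11: 1010 XOR 1011 = 0001
Remainder (last 3 bits) = 100. This is the CRC / FCS.

100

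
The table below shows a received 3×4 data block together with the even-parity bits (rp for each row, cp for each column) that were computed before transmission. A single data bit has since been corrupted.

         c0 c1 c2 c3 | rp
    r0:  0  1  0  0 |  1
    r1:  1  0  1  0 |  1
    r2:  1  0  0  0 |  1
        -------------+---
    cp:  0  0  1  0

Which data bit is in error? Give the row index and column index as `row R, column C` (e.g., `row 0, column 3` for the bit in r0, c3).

Recompute each row's even parity and compare to rp:
  r0: data parity 1, sent rp 1 → ok
  r1: data parity 0, sent rp 1 → mismatch
  r2: data parity 1, sent rp 1 → ok
Recompute each column's even parity and compare to cp:
  c0: data parity 0, sent cp 0 → ok
  c1: data parity 1, sent cp 0 → mismatch
  c2: data parity 1, sent cp 1 → ok
  c3: data parity 0, sent cp 0 → ok
Exactly one row (r1) and one column (c1) fail → the flipped bit is at their intersection.

row 1, column 1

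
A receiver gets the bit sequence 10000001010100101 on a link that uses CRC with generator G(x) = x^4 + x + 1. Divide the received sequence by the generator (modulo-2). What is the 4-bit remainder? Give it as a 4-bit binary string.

Modulo-2 division of 10000001010100101 by 10011:
  pos 0: 10000 XOR 10011 = 00011
  pos 3: 11001 XOR 10011 = 01010
  pos 4: 10100 XOR 10011 = 00111
  pos 6: 11110 XOR 10011 = 01101
  pos 7: 11011 XOR 10011 = 01000
  pos 8: 10000 XOR 10011 = 00011
  pos 11: 11010 XOR 10011 = 01001
  pos 12: 10011 XOR 10011 = 00000
Remainder = 0000 (zero — the frame passes the CRC check).

0000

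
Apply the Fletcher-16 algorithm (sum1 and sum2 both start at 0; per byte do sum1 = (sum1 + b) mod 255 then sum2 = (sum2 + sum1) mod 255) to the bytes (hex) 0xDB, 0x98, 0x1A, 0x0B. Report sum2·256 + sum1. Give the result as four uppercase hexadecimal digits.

Running sums (mod 255):
  after byte 0 (0xDB): sum1=219, sum2=219
  after byte 1 (0x98): sum1=116, sum2=80
  after byte 2 (0x1A): sum1=142, sum2=222
  after byte 3 (0x0B): sum1=153, sum2=120
Checksum = sum2·256 + sum1 = 120·256 + 153 = 30873 = 0x7899.

7899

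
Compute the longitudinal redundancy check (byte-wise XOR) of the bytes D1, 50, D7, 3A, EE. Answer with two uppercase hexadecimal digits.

82

XOR the bytes together:
  start with 0xD1
  0xD1 ⊕ 0x50 = 0x81
  0x81 ⊕ 0xD7 = 0x56
  0x56 ⊕ 0x3A = 0x6C
  0x6C ⊕ 0xEE = 0x82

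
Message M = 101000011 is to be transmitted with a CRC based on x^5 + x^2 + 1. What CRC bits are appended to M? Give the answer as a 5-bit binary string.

Append 5 zeros: 10100001100000. Divide by 100101 (XOR where the leading bit is 1):
  pos 0: 101000 XOR 100101 = 001101
  pos 2: 110101 XOR 100101 = 010000
  pos 3: 100001 XOR 100101 = 000100
  pos 6: 100000 XOR 100101 = 000101
Remainder (last 5 bits) = 10100. This is the CRC / FCS.

10100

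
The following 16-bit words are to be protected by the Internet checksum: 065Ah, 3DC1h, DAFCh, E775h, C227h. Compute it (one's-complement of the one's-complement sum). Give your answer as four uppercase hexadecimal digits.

374A

One's-complement addition (fold any carry out of bit 15 back into bit 0):
  0x065A + 0x3DC1 = 0x0441B
  0x441B + 0xDAFC = 0x11F17 → wrap carry → 0x1F18
  0x1F18 + 0xE775 = 0x1068D → wrap carry → 0x068E
  0x068E + 0xC227 = 0x0C8B5
One's-complement sum = 0xC8B5.
Checksum = ~0xC8B5 & 0xFFFF = 0x374A.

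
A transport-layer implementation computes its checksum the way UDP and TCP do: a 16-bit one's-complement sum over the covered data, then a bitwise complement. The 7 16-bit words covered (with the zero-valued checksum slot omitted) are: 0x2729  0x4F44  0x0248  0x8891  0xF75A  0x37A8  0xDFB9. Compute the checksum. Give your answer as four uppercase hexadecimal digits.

EFFB

One's-complement addition (fold any carry out of bit 15 back into bit 0):
  0x2729 + 0x4F44 = 0x0766D
  0x766D + 0x0248 = 0x078B5
  0x78B5 + 0x8891 = 0x10146 → wrap carry → 0x0147
  0x0147 + 0xF75A = 0x0F8A1
  0xF8A1 + 0x37A8 = 0x13049 → wrap carry → 0x304A
  0x304A + 0xDFB9 = 0x11003 → wrap carry → 0x1004
One's-complement sum = 0x1004.
Checksum = ~0x1004 & 0xFFFF = 0xEFFB.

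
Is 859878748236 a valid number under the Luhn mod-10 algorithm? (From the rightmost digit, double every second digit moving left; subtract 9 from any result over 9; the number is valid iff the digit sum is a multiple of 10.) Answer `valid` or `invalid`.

invalid

From the right, keep odd positions and double even positions (subtract 9 from any doubled value over 9):
  doubled (positions 2,4,...): 6 7 5 5 9 7 → sum 39
  kept (positions 1,3,...): 6 2 4 8 8 5 → sum 33
Total = 72.
72 mod 10 = 2, so the number is invalid.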